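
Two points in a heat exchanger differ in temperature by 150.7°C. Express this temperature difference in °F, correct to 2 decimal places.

271.26°F

An interval of 1°C corresponds to 1.8°F.
150.7 × 1.8 = 271.26.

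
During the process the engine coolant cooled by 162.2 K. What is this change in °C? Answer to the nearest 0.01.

Kelvin and Celsius degrees are the same size, so the interval is unchanged: 162.20.

162.20°C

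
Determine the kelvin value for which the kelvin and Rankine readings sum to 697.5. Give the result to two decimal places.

249.11 K

Let K be the kelvin reading. The Rankine reading is R = 1.8·K.
Require K + R = 697.5: (2.8)·K = 697.5.
K = (697.5) / (2.8) = 249.11.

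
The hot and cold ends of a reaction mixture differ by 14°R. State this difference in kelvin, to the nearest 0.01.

7.78 K

An interval of 1°R corresponds to 5/9 K.
14 × 5/9 = 7.78.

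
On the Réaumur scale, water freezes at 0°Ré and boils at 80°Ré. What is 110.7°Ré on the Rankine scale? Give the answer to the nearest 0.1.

Linear interpolation between the fixed points: C = (110.7 - 0) × 100 / (80 - 0) = 138.3750°C.
Then 138.3750 × 1.8 + 491.67 = 740.7°R.

740.7°R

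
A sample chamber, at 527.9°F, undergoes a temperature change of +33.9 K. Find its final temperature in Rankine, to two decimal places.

1048.59°R

Initial temperature in Celsius: (527.9 - 32) × 5/9 = 275.5000°C.
The 33.9 K change is an interval; Kelvin and Celsius degrees are the same size, so ΔC = +33.9°C.
Final Celsius temperature: 275.5000 + 33.9000 = 309.4000°C.
In Rankine: 309.4000 × 1.8 + 491.67 = 1048.59°R.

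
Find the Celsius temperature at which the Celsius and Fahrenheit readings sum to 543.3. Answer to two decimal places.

182.61°C

Let C be the Celsius reading. The Fahrenheit reading is F = 1.8·C + 32.
Require C + F = 543.3: (2.8)·C + 32 = 543.3.
C = (543.3 - 32) / (2.8) = 182.61.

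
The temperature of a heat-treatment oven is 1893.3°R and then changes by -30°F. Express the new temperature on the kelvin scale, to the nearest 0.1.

Initial temperature in Celsius: (1893.3 - 491.67) × 5/9 = 778.6833°C.
The 30°F change is an interval, so only the factor 5/9 applies: -30 × 5/9 = -16.6667°C.
Final Celsius temperature: 778.6833 - 16.6667 = 762.0167°C.
In kelvin: 762.0167 + 273.15 = 1035.2 K.

1035.2 K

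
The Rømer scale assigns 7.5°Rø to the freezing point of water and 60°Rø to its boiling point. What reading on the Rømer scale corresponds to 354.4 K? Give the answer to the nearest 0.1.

First in Celsius: 354.4 - 273.15 = 81.2500°C.
Linearly onto the Rømer scale: 7.5 + (81.2500 / 100) × (60 - 7.5) = 50.2°Rø.

50.2°Rø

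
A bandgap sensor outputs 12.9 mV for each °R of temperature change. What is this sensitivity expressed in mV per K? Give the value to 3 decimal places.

23.220 mV per K

Since only a temperature interval is involved, the additive offset between the scales drops out.
A change of 1 K is a change of 1.8°R, so per K the value is 12.9 × 1.8 = 23.220.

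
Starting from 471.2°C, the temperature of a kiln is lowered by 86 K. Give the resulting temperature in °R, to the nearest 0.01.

1185.03°R

The 86 K change is an interval; Kelvin and Celsius degrees are the same size, so ΔC = -86°C.
Final Celsius temperature: 471.2000 - 86.0000 = 385.2000°C.
In Rankine: 385.2000 × 1.8 + 491.67 = 1185.03°R.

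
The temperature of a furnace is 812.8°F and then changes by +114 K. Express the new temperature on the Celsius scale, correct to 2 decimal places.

547.78°C

Initial temperature in Celsius: (812.8 - 32) × 5/9 = 433.7778°C.
The 114 K change is an interval; Kelvin and Celsius degrees are the same size, so ΔC = +114°C.
Final Celsius temperature: 433.7778 + 114.0000 = 547.7778°C.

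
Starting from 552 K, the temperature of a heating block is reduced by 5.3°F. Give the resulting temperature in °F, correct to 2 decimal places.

Initial temperature in Celsius: 552 - 273.15 = 278.8500°C.
The 5.3°F change is an interval, so only the factor 5/9 applies: -5.3 × 5/9 = -2.9444°C.
Final Celsius temperature: 278.8500 - 2.9444 = 275.9056°C.
In Fahrenheit: 275.9056 × 1.8 + 32 = 528.63°F.

528.63°F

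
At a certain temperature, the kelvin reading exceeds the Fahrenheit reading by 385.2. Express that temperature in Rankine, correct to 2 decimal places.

Let x be the kelvin reading; then the Fahrenheit reading is 1.8·x - 459.67.
(1.8·x - 459.67) - x = -385.2  ⇒  (0.8)·x = 74.47  ⇒  x = 93.0875 K.
In Celsius: 93.0875 - 273.15 = -180.0625°C.
In Rankine: -180.0625 × 1.8 + 491.67 = 167.56°R.

167.56°R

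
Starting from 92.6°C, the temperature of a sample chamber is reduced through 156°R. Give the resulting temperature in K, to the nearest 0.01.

The 156°R change is an interval, so only the factor 5/9 applies: -156 × 5/9 = -86.6667°C.
Final Celsius temperature: 92.6000 - 86.6667 = 5.9333°C.
In kelvin: 5.9333 + 273.15 = 279.08 K.

279.08 K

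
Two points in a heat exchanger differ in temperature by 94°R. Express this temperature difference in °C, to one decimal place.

52.2°C

An interval of 1°R corresponds to 5/9°C.
94 × 5/9 = 52.2.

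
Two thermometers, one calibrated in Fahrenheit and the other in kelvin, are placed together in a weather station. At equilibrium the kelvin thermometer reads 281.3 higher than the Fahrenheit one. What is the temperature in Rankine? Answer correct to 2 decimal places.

401.33°R

Let x be the Fahrenheit reading; then the kelvin reading is 5/9·x + 255.372.
(5/9·x + 255.372) - x = 281.3  ⇒  (-4/9)·x = 25.9278  ⇒  x = -58.3375°F.
In Celsius: (-58.3375 - 32) × 5/9 = -50.1875°C.
In Rankine: -50.1875 × 1.8 + 491.67 = 401.33°R.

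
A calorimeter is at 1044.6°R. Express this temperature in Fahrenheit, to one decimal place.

584.9°F

In Celsius: (1044.6 - 491.67) × 5/9 = 307.1833°C.
In Fahrenheit: 307.1833 × 1.8 + 32 = 584.9°F.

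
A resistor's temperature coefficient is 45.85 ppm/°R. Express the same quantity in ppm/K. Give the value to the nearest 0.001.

The quantity depends on a temperature interval, so only the ratio of degree sizes applies; the offset between the scales is irrelevant.
A change of 1 K is a change of 1.8°R, so per K the value is 45.85 × 1.8 = 82.530.

82.530 ppm/K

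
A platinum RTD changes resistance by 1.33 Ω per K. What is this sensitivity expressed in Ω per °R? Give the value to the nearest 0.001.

The quantity depends on a temperature interval, so only the ratio of degree sizes applies; the offset between the scales is irrelevant.
A change of 1°R is a change of 5/9 K, so per °R the value is 1.33 × 5/9 = 0.739.

0.739 Ω per °R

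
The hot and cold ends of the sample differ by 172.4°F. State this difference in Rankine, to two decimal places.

172.40°R

Fahrenheit and Rankine degrees are the same size, so the interval is unchanged: 172.40.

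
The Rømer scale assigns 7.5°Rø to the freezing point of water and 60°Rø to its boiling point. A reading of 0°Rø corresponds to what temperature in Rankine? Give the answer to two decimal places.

465.96°R

Linear interpolation between the fixed points: C = (0 - 7.5) × 100 / (60 - 7.5) = -14.2857°C.
Then -14.2857 × 1.8 + 491.67 = 465.96°R.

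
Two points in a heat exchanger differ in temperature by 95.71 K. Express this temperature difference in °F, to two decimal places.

172.28°F

Only the scale ratio 1.8 matters for a change in temperature.
95.71 × 1.8 = 172.28.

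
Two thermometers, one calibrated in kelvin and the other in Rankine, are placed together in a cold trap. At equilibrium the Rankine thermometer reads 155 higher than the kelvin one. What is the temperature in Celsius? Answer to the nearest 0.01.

-79.40°C

Let x be the kelvin reading; then the Rankine reading is 1.8·x.
(1.8·x) - x = 155  ⇒  (0.8)·x = 155  ⇒  x = 193.7500 K.
In Celsius: 193.75 - 273.15 = -79.40°C.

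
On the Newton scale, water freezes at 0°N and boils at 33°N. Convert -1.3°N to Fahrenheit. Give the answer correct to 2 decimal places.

Linear interpolation between the fixed points: C = (-1.3 - 0) × 100 / (33 - 0) = -3.9394°C.
Then -3.9394 × 1.8 + 32 = 24.91°F.

24.91°F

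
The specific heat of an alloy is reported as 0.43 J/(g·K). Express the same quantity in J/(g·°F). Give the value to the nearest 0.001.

Since only a temperature interval is involved, the additive offset between the scales drops out.
A change of 1°F is a change of 5/9 K, so per °F the value is 0.43 × 5/9 = 0.239.

0.239 J/(g·°F)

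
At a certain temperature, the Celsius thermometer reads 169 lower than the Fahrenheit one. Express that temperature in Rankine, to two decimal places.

Let x be the Fahrenheit reading; then the Celsius reading is 5/9·x - 17.7778.
(5/9·x - 17.7778) - x = -169  ⇒  (-4/9)·x = -151.222  ⇒  x = 340.2500°F.
In Celsius: (340.25 - 32) × 5/9 = 171.2500°C.
In Rankine: 171.2500 × 1.8 + 491.67 = 799.92°R.

799.92°R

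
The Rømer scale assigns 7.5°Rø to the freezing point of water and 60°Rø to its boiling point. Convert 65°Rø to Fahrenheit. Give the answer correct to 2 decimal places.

229.14°F

Linear interpolation between the fixed points: C = (65 - 7.5) × 100 / (60 - 7.5) = 109.5238°C.
Then 109.5238 × 1.8 + 32 = 229.14°F.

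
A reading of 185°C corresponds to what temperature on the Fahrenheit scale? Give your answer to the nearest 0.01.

In Fahrenheit: 185.0000 × 1.8 + 32 = 365.00°F.

365.00°F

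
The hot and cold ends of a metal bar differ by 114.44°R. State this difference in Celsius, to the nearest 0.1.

Only the scale ratio 5/9 matters for a change in temperature.
114.44 × 5/9 = 63.6.

63.6°C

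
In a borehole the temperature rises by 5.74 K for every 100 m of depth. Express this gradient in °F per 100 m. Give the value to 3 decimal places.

The quantity depends on a temperature interval, so only the ratio of degree sizes applies; the offset between the scales is irrelevant.
A change of 1 K is a change of 1.8°F, so 5.74 × 1.8 = 10.332.

10.332 °F/100 m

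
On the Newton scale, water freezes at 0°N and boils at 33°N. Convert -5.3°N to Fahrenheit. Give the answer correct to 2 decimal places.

3.09°F

Linear interpolation between the fixed points: C = (-5.3 - 0) × 100 / (33 - 0) = -16.0606°C.
Then -16.0606 × 1.8 + 32 = 3.09°F.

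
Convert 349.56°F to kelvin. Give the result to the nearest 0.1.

In Celsius: (349.56 - 32) × 5/9 = 176.4222°C.
In kelvin: 176.4222 + 273.15 = 449.6 K.

449.6 K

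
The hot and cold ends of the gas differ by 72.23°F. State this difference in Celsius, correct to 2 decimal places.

An interval of 1°F corresponds to 5/9°C.
72.23 × 5/9 = 40.13.

40.13°C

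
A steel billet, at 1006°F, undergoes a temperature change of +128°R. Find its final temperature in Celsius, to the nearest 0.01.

Initial temperature in Celsius: (1006 - 32) × 5/9 = 541.1111°C.
The 128°R change is an interval, so only the factor 5/9 applies: +128 × 5/9 = +71.1111°C.
Final Celsius temperature: 541.1111 + 71.1111 = 612.2222°C.

612.22°C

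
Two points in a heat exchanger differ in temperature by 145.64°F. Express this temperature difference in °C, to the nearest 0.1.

80.9°C

An interval of 1°F corresponds to 5/9°C.
145.64 × 5/9 = 80.9.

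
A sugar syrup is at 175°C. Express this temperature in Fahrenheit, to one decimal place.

In Fahrenheit: 175.0000 × 1.8 + 32 = 347.0°F.

347.0°F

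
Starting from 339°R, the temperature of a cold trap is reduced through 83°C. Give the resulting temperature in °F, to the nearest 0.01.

-270.07°F

Initial temperature in Celsius: (339 - 491.67) × 5/9 = -84.8167°C.
Final Celsius temperature: -84.8167 - 83.0000 = -167.8167°C.
In Fahrenheit: -167.8167 × 1.8 + 32 = -270.07°F.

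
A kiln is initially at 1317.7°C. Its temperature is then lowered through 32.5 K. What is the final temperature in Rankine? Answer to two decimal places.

2805.03°R

The 32.5 K change is an interval; Kelvin and Celsius degrees are the same size, so ΔC = -32.5°C.
Final Celsius temperature: 1317.7000 - 32.5000 = 1285.2000°C.
In Rankine: 1285.2000 × 1.8 + 491.67 = 2805.03°R.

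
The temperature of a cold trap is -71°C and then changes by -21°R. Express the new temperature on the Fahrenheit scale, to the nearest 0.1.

The 21°R change is an interval, so only the factor 5/9 applies: -21 × 5/9 = -11.6667°C.
Final Celsius temperature: -71.0000 - 11.6667 = -82.6667°C.
In Fahrenheit: -82.6667 × 1.8 + 32 = -116.8°F.

-116.8°F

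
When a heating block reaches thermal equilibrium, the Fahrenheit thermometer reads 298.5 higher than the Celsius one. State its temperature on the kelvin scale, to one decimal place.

606.3 K

Let x be the Celsius reading; then the Fahrenheit reading is 1.8·x + 32.
(1.8·x + 32) - x = 298.5  ⇒  (0.8)·x = 266.5  ⇒  x = 333.1250°C.
In kelvin: 333.1250 + 273.15 = 606.3 K.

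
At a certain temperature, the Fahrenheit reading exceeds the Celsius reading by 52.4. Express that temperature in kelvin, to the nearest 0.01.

298.65 K

Let x be the Fahrenheit reading; then the Celsius reading is 5/9·x - 17.7778.
(5/9·x - 17.7778) - x = -52.4  ⇒  (-4/9)·x = -34.6222  ⇒  x = 77.9000°F.
In Celsius: (77.9 - 32) × 5/9 = 25.5000°C.
In kelvin: 25.5000 + 273.15 = 298.65 K.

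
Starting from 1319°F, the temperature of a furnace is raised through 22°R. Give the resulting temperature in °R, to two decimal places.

Initial temperature in Celsius: (1319 - 32) × 5/9 = 715.0000°C.
The 22°R change is an interval, so only the factor 5/9 applies: +22 × 5/9 = +12.2222°C.
Final Celsius temperature: 715.0000 + 12.2222 = 727.2222°C.
In Rankine: 727.2222 × 1.8 + 491.67 = 1800.67°R.

1800.67°R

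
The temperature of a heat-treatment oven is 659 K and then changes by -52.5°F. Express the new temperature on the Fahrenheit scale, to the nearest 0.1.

674.0°F

Initial temperature in Celsius: 659 - 273.15 = 385.8500°C.
The 52.5°F change is an interval, so only the factor 5/9 applies: -52.5 × 5/9 = -29.1667°C.
Final Celsius temperature: 385.8500 - 29.1667 = 356.6833°C.
In Fahrenheit: 356.6833 × 1.8 + 32 = 674.0°F.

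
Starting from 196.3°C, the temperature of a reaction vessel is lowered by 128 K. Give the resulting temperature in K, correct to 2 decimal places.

The 128 K change is an interval; Kelvin and Celsius degrees are the same size, so ΔC = -128°C.
Final Celsius temperature: 196.3000 - 128.0000 = 68.3000°C.
In kelvin: 68.3000 + 273.15 = 341.45 K.

341.45 K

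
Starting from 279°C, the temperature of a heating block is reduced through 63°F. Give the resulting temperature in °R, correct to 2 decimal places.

The 63°F change is an interval, so only the factor 5/9 applies: -63 × 5/9 = -35.0000°C.
Final Celsius temperature: 279.0000 - 35.0000 = 244.0000°C.
In Rankine: 244.0000 × 1.8 + 491.67 = 930.87°R.

930.87°R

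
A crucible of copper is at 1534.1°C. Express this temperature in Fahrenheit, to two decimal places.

In Fahrenheit: 1534.1000 × 1.8 + 32 = 2793.38°F.

2793.38°F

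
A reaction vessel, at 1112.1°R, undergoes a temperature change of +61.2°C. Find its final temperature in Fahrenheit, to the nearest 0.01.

Initial temperature in Celsius: (1112.1 - 491.67) × 5/9 = 344.6833°C.
Final Celsius temperature: 344.6833 + 61.2000 = 405.8833°C.
In Fahrenheit: 405.8833 × 1.8 + 32 = 762.59°F.

762.59°F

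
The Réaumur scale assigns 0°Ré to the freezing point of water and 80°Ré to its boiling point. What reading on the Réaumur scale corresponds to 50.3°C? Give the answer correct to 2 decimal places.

40.24°Ré

Linearly onto the Réaumur scale: 0 + (50.3000 / 100) × (80 - 0) = 40.24°Ré.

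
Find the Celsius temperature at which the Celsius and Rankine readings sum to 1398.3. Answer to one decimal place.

323.8°C

Let C be the Celsius reading. The Rankine reading is R = 1.8·C + 491.67.
Require C + R = 1398.3: (2.8)·C + 491.67 = 1398.3.
C = (1398.3 - 491.67) / (2.8) = 323.8.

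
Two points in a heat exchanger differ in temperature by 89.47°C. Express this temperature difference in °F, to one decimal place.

161.0°F

An interval of 1°C corresponds to 1.8°F.
89.47 × 1.8 = 161.0.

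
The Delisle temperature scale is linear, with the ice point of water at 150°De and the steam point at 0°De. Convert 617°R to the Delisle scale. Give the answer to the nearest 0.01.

45.56°De

First in Celsius: (617 - 491.67) × 5/9 = 69.6278°C.
Linearly onto the Delisle scale: 150 + (69.6278 / 100) × (0 - 150) = 45.56°De.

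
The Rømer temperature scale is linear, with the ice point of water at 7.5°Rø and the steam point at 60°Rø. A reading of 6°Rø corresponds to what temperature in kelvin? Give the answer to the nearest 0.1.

Linear interpolation between the fixed points: C = (6 - 7.5) × 100 / (60 - 7.5) = -2.8571°C.
Then -2.8571 + 273.15 = 270.3 K.

270.3 K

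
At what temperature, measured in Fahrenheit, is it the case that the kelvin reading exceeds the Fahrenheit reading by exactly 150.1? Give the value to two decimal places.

236.86°F

Let F be the Fahrenheit reading. The kelvin reading is K = 5/9·F + 255.372.
Require K - F = 150.1: (-4/9)·F + 255.372 = 150.1.
F = (150.1 - 255.372) / (-4/9) = 236.86.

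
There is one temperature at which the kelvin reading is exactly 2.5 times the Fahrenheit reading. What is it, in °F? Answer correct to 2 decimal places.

131.33°F

Let F be the Fahrenheit reading. The kelvin reading is K = 5/9·F + 255.372.
Require K = 2.5·F: 5/9·F + 255.372 = 2.5·F.
(-35/18)·F = -255.372  ⇒  F = 131.33.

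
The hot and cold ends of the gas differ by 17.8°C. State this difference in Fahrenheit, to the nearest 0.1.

32.0°F

An interval of 1°C corresponds to 1.8°F.
17.8 × 1.8 = 32.0.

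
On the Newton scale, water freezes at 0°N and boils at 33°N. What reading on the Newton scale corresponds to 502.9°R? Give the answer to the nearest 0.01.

2.06°N

First in Celsius: (502.9 - 491.67) × 5/9 = 6.2389°C.
Linearly onto the Newton scale: 0 + (6.2389 / 100) × (33 - 0) = 2.06°N.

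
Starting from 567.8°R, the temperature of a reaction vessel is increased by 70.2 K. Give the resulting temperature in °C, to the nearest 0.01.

112.49°C

Initial temperature in Celsius: (567.8 - 491.67) × 5/9 = 42.2944°C.
The 70.2 K change is an interval; Kelvin and Celsius degrees are the same size, so ΔC = +70.2°C.
Final Celsius temperature: 42.2944 + 70.2000 = 112.4944°C.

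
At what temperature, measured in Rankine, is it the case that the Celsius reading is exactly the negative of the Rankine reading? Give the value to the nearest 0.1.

Let R be the Rankine reading. The Celsius reading is C = 5/9·R - 273.15.
Require C = -1·R: 5/9·R - 273.15 = -1·R.
(14/9)·R = 273.15  ⇒  R = 175.6.

175.6°R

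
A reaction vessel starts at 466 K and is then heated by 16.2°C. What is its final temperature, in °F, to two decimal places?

408.29°F

Initial temperature in Celsius: 466 - 273.15 = 192.8500°C.
Final Celsius temperature: 192.8500 + 16.2000 = 209.0500°C.
In Fahrenheit: 209.0500 × 1.8 + 32 = 408.29°F.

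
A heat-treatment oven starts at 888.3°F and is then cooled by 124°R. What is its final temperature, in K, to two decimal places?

679.98 K

Initial temperature in Celsius: (888.3 - 32) × 5/9 = 475.7222°C.
The 124°R change is an interval, so only the factor 5/9 applies: -124 × 5/9 = -68.8889°C.
Final Celsius temperature: 475.7222 - 68.8889 = 406.8333°C.
In kelvin: 406.8333 + 273.15 = 679.98 K.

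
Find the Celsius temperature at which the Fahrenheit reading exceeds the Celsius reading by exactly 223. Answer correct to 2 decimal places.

Let C be the Celsius reading. The Fahrenheit reading is F = 1.8·C + 32.
Require F - C = 223: (0.8)·C + 32 = 223.
C = (223 - 32) / (0.8) = 238.75.

238.75°C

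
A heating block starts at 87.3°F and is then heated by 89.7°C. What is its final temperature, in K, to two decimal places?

Initial temperature in Celsius: (87.3 - 32) × 5/9 = 30.7222°C.
Final Celsius temperature: 30.7222 + 89.7000 = 120.4222°C.
In kelvin: 120.4222 + 273.15 = 393.57 K.

393.57 K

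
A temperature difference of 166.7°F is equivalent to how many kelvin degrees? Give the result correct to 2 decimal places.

An interval of 1°F corresponds to 5/9 K.
166.7 × 5/9 = 92.61.

92.61 K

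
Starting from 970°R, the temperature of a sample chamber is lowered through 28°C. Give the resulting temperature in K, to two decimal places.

Initial temperature in Celsius: (970 - 491.67) × 5/9 = 265.7389°C.
Final Celsius temperature: 265.7389 - 28.0000 = 237.7389°C.
In kelvin: 237.7389 + 273.15 = 510.89 K.

510.89 K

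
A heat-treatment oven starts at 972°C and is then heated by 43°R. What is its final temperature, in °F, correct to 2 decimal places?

The 43°R change is an interval, so only the factor 5/9 applies: +43 × 5/9 = +23.8889°C.
Final Celsius temperature: 972.0000 + 23.8889 = 995.8889°C.
In Fahrenheit: 995.8889 × 1.8 + 32 = 1824.60°F.

1824.60°F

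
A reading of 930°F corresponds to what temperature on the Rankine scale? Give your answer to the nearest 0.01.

In Celsius: (930 - 32) × 5/9 = 498.8889°C.
In Rankine: 498.8889 × 1.8 + 491.67 = 1389.67°R.

1389.67°R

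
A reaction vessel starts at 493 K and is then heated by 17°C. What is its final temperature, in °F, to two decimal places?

Initial temperature in Celsius: 493 - 273.15 = 219.8500°C.
Final Celsius temperature: 219.8500 + 17.0000 = 236.8500°C.
In Fahrenheit: 236.8500 × 1.8 + 32 = 458.33°F.

458.33°F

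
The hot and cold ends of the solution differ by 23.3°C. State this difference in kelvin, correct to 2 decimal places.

23.30 K

Celsius and kelvin degrees are the same size, so the interval is unchanged: 23.30.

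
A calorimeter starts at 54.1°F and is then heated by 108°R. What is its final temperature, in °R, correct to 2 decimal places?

Initial temperature in Celsius: (54.1 - 32) × 5/9 = 12.2778°C.
The 108°R change is an interval, so only the factor 5/9 applies: +108 × 5/9 = +60.0000°C.
Final Celsius temperature: 12.2778 + 60.0000 = 72.2778°C.
In Rankine: 72.2778 × 1.8 + 491.67 = 621.77°R.

621.77°R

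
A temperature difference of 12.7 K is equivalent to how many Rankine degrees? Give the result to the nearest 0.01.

An interval of 1 K corresponds to 1.8°R.
12.7 × 1.8 = 22.86.

22.86°R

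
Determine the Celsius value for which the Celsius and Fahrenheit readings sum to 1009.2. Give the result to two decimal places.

Let C be the Celsius reading. The Fahrenheit reading is F = 1.8·C + 32.
Require C + F = 1009.2: (2.8)·C + 32 = 1009.2.
C = (1009.2 - 32) / (2.8) = 349.00.

349.00°C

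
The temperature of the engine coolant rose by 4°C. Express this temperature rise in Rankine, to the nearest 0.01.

For a temperature interval the offset drops out; only the factor 1.8 applies.
4 × 1.8 = 7.20.

7.20°R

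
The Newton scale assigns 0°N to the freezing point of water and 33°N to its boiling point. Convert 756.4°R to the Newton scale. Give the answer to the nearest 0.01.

48.53°N

First in Celsius: (756.4 - 491.67) × 5/9 = 147.0722°C.
Linearly onto the Newton scale: 0 + (147.0722 / 100) × (33 - 0) = 48.53°N.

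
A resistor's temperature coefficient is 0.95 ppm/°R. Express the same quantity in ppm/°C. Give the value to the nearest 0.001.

1.710 ppm/°C

Since only a temperature interval is involved, the additive offset between the scales drops out.
A change of 1°C is a change of 1.8°R, so per °C the value is 0.95 × 1.8 = 1.710.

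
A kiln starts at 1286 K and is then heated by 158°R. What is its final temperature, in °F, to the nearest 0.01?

2013.13°F

Initial temperature in Celsius: 1286 - 273.15 = 1012.8500°C.
The 158°R change is an interval, so only the factor 5/9 applies: +158 × 5/9 = +87.7778°C.
Final Celsius temperature: 1012.8500 + 87.7778 = 1100.6278°C.
In Fahrenheit: 1100.6278 × 1.8 + 32 = 2013.13°F.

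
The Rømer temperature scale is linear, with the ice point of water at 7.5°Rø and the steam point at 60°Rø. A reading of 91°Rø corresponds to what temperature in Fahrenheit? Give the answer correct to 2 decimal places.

Linear interpolation between the fixed points: C = (91 - 7.5) × 100 / (60 - 7.5) = 159.0476°C.
Then 159.0476 × 1.8 + 32 = 318.29°F.

318.29°F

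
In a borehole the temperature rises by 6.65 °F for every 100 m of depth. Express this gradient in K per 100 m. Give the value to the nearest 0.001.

3.694 K/100 m

The quantity depends on a temperature interval, so only the ratio of degree sizes applies; the offset between the scales is irrelevant.
A change of 1°F is a change of 5/9 K, so 6.65 × 5/9 = 3.694.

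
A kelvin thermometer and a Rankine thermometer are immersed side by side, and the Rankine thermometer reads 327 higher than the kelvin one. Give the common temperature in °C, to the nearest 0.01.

135.60°C

Let x be the kelvin reading; then the Rankine reading is 1.8·x.
(1.8·x) - x = 327  ⇒  (0.8)·x = 327  ⇒  x = 408.7500 K.
In Celsius: 408.75 - 273.15 = 135.60°C.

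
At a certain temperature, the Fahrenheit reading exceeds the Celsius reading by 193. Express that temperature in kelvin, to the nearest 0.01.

474.40 K

Let x be the Fahrenheit reading; then the Celsius reading is 5/9·x - 17.7778.
(5/9·x - 17.7778) - x = -193  ⇒  (-4/9)·x = -175.222  ⇒  x = 394.2500°F.
In Celsius: (394.25 - 32) × 5/9 = 201.2500°C.
In kelvin: 201.2500 + 273.15 = 474.40 K.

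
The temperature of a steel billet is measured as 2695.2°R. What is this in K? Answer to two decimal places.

1497.33 K

In Celsius: (2695.2 - 491.67) × 5/9 = 1224.1833°C.
In kelvin: 1224.1833 + 273.15 = 1497.33 K.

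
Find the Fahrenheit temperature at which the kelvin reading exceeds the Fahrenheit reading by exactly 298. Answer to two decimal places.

Let F be the Fahrenheit reading. The kelvin reading is K = 5/9·F + 255.372.
Require K - F = 298: (-4/9)·F + 255.372 = 298.
F = (298 - 255.372) / (-4/9) = -95.91.

-95.91°F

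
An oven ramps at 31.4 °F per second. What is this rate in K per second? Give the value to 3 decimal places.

The quantity depends on a temperature interval, so only the ratio of degree sizes applies; the offset between the scales is irrelevant.
A change of 1°F is a change of 5/9 K, so 31.4 × 5/9 = 17.444.

17.444 K/second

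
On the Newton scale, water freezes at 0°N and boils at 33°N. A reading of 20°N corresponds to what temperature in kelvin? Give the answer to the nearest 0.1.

333.8 K

Linear interpolation between the fixed points: C = (20 - 0) × 100 / (33 - 0) = 60.6061°C.
Then 60.6061 + 273.15 = 333.8 K.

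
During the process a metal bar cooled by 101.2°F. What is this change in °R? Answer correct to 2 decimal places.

Fahrenheit and Rankine degrees are the same size, so the interval is unchanged: 101.20.

101.20°R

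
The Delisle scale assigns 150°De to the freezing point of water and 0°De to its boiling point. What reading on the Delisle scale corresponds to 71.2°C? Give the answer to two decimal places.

Linearly onto the Delisle scale: 150 + (71.2000 / 100) × (0 - 150) = 43.20°De.

43.20°De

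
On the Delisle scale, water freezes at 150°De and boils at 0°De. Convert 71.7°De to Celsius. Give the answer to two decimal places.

Linear interpolation between the fixed points: C = (71.7 - 150) × 100 / (0 - 150) = 52.2000°C.

52.20°C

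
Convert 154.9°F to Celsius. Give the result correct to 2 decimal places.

In Celsius: (154.9 - 32) × 5/9 = 68.2778°C.

68.28°C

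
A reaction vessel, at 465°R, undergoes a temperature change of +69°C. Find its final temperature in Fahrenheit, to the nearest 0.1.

129.5°F

Initial temperature in Celsius: (465 - 491.67) × 5/9 = -14.8167°C.
Final Celsius temperature: -14.8167 + 69.0000 = 54.1833°C.
In Fahrenheit: 54.1833 × 1.8 + 32 = 129.5°F.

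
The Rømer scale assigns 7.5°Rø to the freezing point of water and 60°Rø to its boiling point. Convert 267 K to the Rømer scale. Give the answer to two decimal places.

4.27°Rø

First in Celsius: 267 - 273.15 = -6.1500°C.
Linearly onto the Rømer scale: 7.5 + (-6.1500 / 100) × (60 - 7.5) = 4.27°Rø.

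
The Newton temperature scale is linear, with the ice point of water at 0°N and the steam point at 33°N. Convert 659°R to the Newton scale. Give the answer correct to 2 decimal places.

30.68°N

First in Celsius: (659 - 491.67) × 5/9 = 92.9611°C.
Linearly onto the Newton scale: 0 + (92.9611 / 100) × (33 - 0) = 30.68°N.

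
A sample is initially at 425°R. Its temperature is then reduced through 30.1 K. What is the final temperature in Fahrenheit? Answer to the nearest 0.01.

Initial temperature in Celsius: (425 - 491.67) × 5/9 = -37.0389°C.
The 30.1 K change is an interval; Kelvin and Celsius degrees are the same size, so ΔC = -30.1°C.
Final Celsius temperature: -37.0389 - 30.1000 = -67.1389°C.
In Fahrenheit: -67.1389 × 1.8 + 32 = -88.85°F.

-88.85°F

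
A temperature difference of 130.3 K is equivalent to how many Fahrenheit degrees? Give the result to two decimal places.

Only the scale ratio 1.8 matters for a change in temperature.
130.3 × 1.8 = 234.54.

234.54°F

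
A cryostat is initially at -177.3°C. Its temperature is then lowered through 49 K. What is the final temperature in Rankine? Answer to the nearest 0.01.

The 49 K change is an interval; Kelvin and Celsius degrees are the same size, so ΔC = -49°C.
Final Celsius temperature: -177.3000 - 49.0000 = -226.3000°C.
In Rankine: -226.3000 × 1.8 + 491.67 = 84.33°R.

84.33°R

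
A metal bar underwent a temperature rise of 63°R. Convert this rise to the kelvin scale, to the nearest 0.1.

35.0 K

An interval of 1°R corresponds to 5/9 K.
63 × 5/9 = 35.0.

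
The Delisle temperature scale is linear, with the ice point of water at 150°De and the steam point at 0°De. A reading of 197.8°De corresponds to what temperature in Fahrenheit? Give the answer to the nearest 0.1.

-25.4°F

Linear interpolation between the fixed points: C = (197.8 - 150) × 100 / (0 - 150) = -31.8667°C.
Then -31.8667 × 1.8 + 32 = -25.4°F.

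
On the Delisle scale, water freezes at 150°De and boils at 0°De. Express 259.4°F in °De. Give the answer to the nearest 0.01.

First in Celsius: (259.4 - 32) × 5/9 = 126.3333°C.
Linearly onto the Delisle scale: 150 + (126.3333 / 100) × (0 - 150) = -39.50°De.

-39.50°De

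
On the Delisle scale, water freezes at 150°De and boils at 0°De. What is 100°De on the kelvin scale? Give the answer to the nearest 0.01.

306.48 K

Linear interpolation between the fixed points: C = (100 - 150) × 100 / (0 - 150) = 33.3333°C.
Then 33.3333 + 273.15 = 306.48 K.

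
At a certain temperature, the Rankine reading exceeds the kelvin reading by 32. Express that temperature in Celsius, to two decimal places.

-233.15°C

Let x be the kelvin reading; then the Rankine reading is 1.8·x.
(1.8·x) - x = 32  ⇒  (0.8)·x = 32  ⇒  x = 40.0000 K.
In Celsius: 40 - 273.15 = -233.15°C.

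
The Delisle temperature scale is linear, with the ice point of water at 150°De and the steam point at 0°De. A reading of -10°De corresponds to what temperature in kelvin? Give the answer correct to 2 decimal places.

Linear interpolation between the fixed points: C = (-10 - 150) × 100 / (0 - 150) = 106.6667°C.
Then 106.6667 + 273.15 = 379.82 K.

379.82 K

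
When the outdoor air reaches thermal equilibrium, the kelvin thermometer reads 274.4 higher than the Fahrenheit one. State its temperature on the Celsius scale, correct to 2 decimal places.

Let x be the Fahrenheit reading; then the kelvin reading is 5/9·x + 255.372.
(5/9·x + 255.372) - x = 274.4  ⇒  (-4/9)·x = 19.0278  ⇒  x = -42.8125°F.
In Celsius: (-42.8125 - 32) × 5/9 = -41.56°C.

-41.56°C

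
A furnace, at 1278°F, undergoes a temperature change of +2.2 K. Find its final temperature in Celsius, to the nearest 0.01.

Initial temperature in Celsius: (1278 - 32) × 5/9 = 692.2222°C.
The 2.2 K change is an interval; Kelvin and Celsius degrees are the same size, so ΔC = +2.2°C.
Final Celsius temperature: 692.2222 + 2.2000 = 694.4222°C.

694.42°C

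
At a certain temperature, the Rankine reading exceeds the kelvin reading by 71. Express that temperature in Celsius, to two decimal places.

Let x be the kelvin reading; then the Rankine reading is 1.8·x.
(1.8·x) - x = 71  ⇒  (0.8)·x = 71  ⇒  x = 88.7500 K.
In Celsius: 88.75 - 273.15 = -184.40°C.

-184.40°C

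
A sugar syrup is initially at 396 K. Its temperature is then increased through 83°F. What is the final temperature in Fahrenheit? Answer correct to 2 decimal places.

Initial temperature in Celsius: 396 - 273.15 = 122.8500°C.
The 83°F change is an interval, so only the factor 5/9 applies: +83 × 5/9 = +46.1111°C.
Final Celsius temperature: 122.8500 + 46.1111 = 168.9611°C.
In Fahrenheit: 168.9611 × 1.8 + 32 = 336.13°F.

336.13°F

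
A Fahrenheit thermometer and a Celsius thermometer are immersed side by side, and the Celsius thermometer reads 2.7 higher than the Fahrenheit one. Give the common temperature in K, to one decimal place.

229.8 K

Let x be the Fahrenheit reading; then the Celsius reading is 5/9·x - 17.7778.
(5/9·x - 17.7778) - x = 2.7  ⇒  (-4/9)·x = 20.4778  ⇒  x = -46.0750°F.
In Celsius: (-46.075 - 32) × 5/9 = -43.3750°C.
In kelvin: -43.3750 + 273.15 = 229.8 K.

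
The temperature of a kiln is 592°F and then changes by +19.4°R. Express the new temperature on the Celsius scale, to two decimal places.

Initial temperature in Celsius: (592 - 32) × 5/9 = 311.1111°C.
The 19.4°R change is an interval, so only the factor 5/9 applies: +19.4 × 5/9 = +10.7778°C.
Final Celsius temperature: 311.1111 + 10.7778 = 321.8889°C.

321.89°C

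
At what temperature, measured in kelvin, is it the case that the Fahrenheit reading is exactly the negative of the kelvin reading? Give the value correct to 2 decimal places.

164.17 K

Let K be the kelvin reading. The Fahrenheit reading is F = 1.8·K - 459.67.
Require F = -1·K: 1.8·K - 459.67 = -1·K.
(2.8)·K = 459.67  ⇒  K = 164.17.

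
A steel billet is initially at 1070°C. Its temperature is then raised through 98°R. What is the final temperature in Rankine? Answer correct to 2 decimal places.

2515.67°R

The 98°R change is an interval, so only the factor 5/9 applies: +98 × 5/9 = +54.4444°C.
Final Celsius temperature: 1070.0000 + 54.4444 = 1124.4444°C.
In Rankine: 1124.4444 × 1.8 + 491.67 = 2515.67°R.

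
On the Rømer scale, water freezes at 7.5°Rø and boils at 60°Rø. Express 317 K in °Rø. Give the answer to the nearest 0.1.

30.5°Rø

First in Celsius: 317 - 273.15 = 43.8500°C.
Linearly onto the Rømer scale: 7.5 + (43.8500 / 100) × (60 - 7.5) = 30.5°Rø.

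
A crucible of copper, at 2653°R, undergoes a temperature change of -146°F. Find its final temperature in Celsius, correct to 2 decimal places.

1119.63°C

Initial temperature in Celsius: (2653 - 491.67) × 5/9 = 1200.7389°C.
The 146°F change is an interval, so only the factor 5/9 applies: -146 × 5/9 = -81.1111°C.
Final Celsius temperature: 1200.7389 - 81.1111 = 1119.6278°C.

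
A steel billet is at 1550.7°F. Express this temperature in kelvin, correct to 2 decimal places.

In Celsius: (1550.7 - 32) × 5/9 = 843.7222°C.
In kelvin: 843.7222 + 273.15 = 1116.87 K.

1116.87 K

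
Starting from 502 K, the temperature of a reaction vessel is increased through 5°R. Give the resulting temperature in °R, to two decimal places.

908.60°R

Initial temperature in Celsius: 502 - 273.15 = 228.8500°C.
The 5°R change is an interval, so only the factor 5/9 applies: +5 × 5/9 = +2.7778°C.
Final Celsius temperature: 228.8500 + 2.7778 = 231.6278°C.
In Rankine: 231.6278 × 1.8 + 491.67 = 908.60°R.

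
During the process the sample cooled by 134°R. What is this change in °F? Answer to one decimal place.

Rankine and Fahrenheit degrees are the same size, so the interval is unchanged: 134.0.

134.0°F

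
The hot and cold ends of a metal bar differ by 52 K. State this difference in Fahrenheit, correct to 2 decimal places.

An interval of 1 K corresponds to 1.8°F.
52 × 1.8 = 93.60.

93.60°F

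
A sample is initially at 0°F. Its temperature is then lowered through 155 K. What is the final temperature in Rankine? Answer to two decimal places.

Initial temperature in Celsius: (0 - 32) × 5/9 = -17.7778°C.
The 155 K change is an interval; Kelvin and Celsius degrees are the same size, so ΔC = -155°C.
Final Celsius temperature: -17.7778 - 155.0000 = -172.7778°C.
In Rankine: -172.7778 × 1.8 + 491.67 = 180.67°R.

180.67°R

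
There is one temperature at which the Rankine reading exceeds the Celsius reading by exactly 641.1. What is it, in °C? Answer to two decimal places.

186.79°C

Let C be the Celsius reading. The Rankine reading is R = 1.8·C + 491.67.
Require R - C = 641.1: (0.8)·C + 491.67 = 641.1.
C = (641.1 - 491.67) / (0.8) = 186.79.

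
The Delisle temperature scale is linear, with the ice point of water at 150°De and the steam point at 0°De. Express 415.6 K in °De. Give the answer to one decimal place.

First in Celsius: 415.6 - 273.15 = 142.4500°C.
Linearly onto the Delisle scale: 150 + (142.4500 / 100) × (0 - 150) = -63.7°De.

-63.7°De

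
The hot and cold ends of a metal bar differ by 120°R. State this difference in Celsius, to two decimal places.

66.67°C

An interval of 1°R corresponds to 5/9°C.
120 × 5/9 = 66.67.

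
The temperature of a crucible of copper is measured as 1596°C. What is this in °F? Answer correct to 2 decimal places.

2904.80°F

In Fahrenheit: 1596.0000 × 1.8 + 32 = 2904.80°F.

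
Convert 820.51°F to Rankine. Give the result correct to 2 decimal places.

In Celsius: (820.51 - 32) × 5/9 = 438.0611°C.
In Rankine: 438.0611 × 1.8 + 491.67 = 1280.18°R.

1280.18°R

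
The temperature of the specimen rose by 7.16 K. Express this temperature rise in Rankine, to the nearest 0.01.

Only the scale ratio 1.8 matters for a change in temperature.
7.16 × 1.8 = 12.89.

12.89°R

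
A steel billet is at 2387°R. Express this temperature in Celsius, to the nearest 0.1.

In Celsius: (2387 - 491.67) × 5/9 = 1052.9611°C.

1053.0°C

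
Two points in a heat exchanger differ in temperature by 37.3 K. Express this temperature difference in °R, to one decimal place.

67.1°R

Only the scale ratio 1.8 matters for a change in temperature.
37.3 × 1.8 = 67.1.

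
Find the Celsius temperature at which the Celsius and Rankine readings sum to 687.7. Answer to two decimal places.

70.01°C

Let C be the Celsius reading. The Rankine reading is R = 1.8·C + 491.67.
Require C + R = 687.7: (2.8)·C + 491.67 = 687.7.
C = (687.7 - 491.67) / (2.8) = 70.01.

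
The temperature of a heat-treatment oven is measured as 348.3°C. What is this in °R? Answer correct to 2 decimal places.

1118.61°R

In Rankine: 348.3000 × 1.8 + 491.67 = 1118.61°R.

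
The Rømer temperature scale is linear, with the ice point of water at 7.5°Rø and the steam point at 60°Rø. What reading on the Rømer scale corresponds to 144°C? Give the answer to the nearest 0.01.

83.10°Rø

Linearly onto the Rømer scale: 7.5 + (144.0000 / 100) × (60 - 7.5) = 83.10°Rø.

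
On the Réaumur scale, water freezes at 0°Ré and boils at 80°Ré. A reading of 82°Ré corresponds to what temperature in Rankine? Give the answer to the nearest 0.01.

Linear interpolation between the fixed points: C = (82 - 0) × 100 / (80 - 0) = 102.5000°C.
Then 102.5000 × 1.8 + 491.67 = 676.17°R.

676.17°R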